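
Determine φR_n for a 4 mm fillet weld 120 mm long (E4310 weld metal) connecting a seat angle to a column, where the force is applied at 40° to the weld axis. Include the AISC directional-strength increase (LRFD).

E43XX → F_EXX = 430 MPa.
t_e = 0.707 × 4 = 2.828 mm; A_we = 2.828 × 120 = 339.4 mm².
Directional factor: 1.0 + 0.5 sin^1.5(40°) = 1.258.
F_nw = 0.6 × 430 × 1.258 = 324.5 MPa.
φR_n = 0.75 × 324.5 × 339.4 × 10⁻³ = 82.59 kN.

φR_n ≈ 82.6 kN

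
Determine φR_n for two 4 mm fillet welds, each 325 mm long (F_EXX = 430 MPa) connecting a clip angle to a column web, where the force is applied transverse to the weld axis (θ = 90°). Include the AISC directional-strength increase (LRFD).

φR_n ≈ 534 kN

t_e = 0.707 × 4 = 2.828 mm; A_we = 2.828 × 650 = 1838 mm².
Directional factor: 1.0 + 0.5 sin^1.5(90°) = 1.5.
F_nw = 0.6 × 430 × 1.5 = 387 MPa.
φR_n = 0.75 × 387 × 1838 × 10⁻³ = 533.5 kN.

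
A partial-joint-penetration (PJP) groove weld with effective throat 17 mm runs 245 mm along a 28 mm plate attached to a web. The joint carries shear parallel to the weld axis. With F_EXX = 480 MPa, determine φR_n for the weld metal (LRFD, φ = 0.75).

Effective throat (given) t_e = 17 mm.
A_we = 17 × 245 = 4165 mm².
F_nw = 0.6 F_EXX = 288 MPa.
φR_n = 0.75 × 288 × 4165 × 10⁻³ = 899.6 kN.

φR_n ≈ 900 kN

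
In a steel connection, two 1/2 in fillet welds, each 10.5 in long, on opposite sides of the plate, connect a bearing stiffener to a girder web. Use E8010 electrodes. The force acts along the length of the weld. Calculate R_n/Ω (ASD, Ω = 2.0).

E80XX → F_EXX = 80 ksi.
Effective throat t_e = 0.707 × 0.5 = 0.3535 in.
Total length L = 21 in; A_we = 0.3535 × 21 = 7.423 in².
F_nw = 0.6 F_EXX = 0.6 × 80 = 48 ksi.
R_n = 48 × 7.423 = 356.3 kip; R_n/Ω = 356.3/2.0 = 178.2 kip.

R_n/Ω ≈ 178 kip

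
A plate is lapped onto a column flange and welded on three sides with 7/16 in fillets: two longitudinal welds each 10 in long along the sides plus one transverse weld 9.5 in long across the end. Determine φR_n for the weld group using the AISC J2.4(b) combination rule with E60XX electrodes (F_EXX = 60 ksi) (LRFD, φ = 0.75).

φR_n ≈ 261 kip

t_e = 0.707 × 0.4375 = 0.3093 in.
R_nwl = 0.6 × 60 × 0.3093 × 20 = 222.7 kip (longitudinal, 2 welds).
R_nwt = 0.6 × 60 × 0.3093 × 9.5 = 105.8 kip (transverse, base value).
(i) R_nwl + R_nwt = 328.5 kip; (ii) 0.85 R_nwl + 1.5 R_nwt = 348 kip.
R_n = max = 348 kip [governs: (ii)]; φR_n = 261 kip.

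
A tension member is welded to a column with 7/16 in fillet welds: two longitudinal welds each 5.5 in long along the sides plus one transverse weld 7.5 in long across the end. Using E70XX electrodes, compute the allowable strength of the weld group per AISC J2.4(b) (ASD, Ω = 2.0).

R_n/Ω ≈ 134 kips

E70XX → F_EXX = 70 ksi.
t_e = 0.707 × 0.4375 = 0.3093 in.
R_nwl = 0.6 × 70 × 0.3093 × 11 = 142.9 kips (longitudinal, 2 welds).
R_nwt = 0.6 × 70 × 0.3093 × 7.5 = 97.43 kips (transverse, base value).
(i) R_nwl + R_nwt = 240.3 kips; (ii) 0.85 R_nwl + 1.5 R_nwt = 267.6 kips.
R_n = max = 267.6 kips [governs: (ii)]; R_n/Ω = 133.8 kips.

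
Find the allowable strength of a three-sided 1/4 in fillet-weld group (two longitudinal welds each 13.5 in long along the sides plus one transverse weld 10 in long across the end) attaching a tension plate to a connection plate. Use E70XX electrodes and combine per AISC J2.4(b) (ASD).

E70XX → F_EXX = 70 ksi.
t_e = 0.707 × 0.25 = 0.1767 in.
R_nwl = 0.6 × 70 × 0.1767 × 27 = 200.4 kips (longitudinal, 2 welds).
R_nwt = 0.6 × 70 × 0.1767 × 10 = 74.23 kips (transverse, base value).
(i) R_nwl + R_nwt = 274.7 kips; (ii) 0.85 R_nwl + 1.5 R_nwt = 281.7 kips.
R_n = max = 281.7 kips [governs: (ii)]; R_n/Ω = 140.9 kips.

R_n/Ω ≈ 141 kips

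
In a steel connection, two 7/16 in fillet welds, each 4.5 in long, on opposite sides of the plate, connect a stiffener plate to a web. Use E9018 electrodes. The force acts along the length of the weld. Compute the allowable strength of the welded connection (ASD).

E90XX → F_EXX = 90 ksi.
Effective throat t_e = 0.707 × 0.4375 = 0.3093 in.
Total length L = 9 in; A_we = 0.3093 × 9 = 2.784 in².
F_nw = 0.6 F_EXX = 0.6 × 90 = 54 ksi.
R_n = 54 × 2.784 = 150.3 kip; R_n/Ω = 150.3/2.0 = 75.16 kip.

R_n/Ω ≈ 75.2 kip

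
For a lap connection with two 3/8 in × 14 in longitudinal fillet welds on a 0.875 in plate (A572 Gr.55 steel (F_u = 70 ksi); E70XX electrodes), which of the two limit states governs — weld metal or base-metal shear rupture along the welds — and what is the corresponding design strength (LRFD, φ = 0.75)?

φR_n ≈ 234 kip (weld metal governs)

E70XX → F_EXX = 70 ksi.
t_e = 0.707 × 0.375 = 0.2651 in; L = 28 in.
Weld metal: φR_n = 0.75 × 0.6 × 70 × 0.2651 × 28 = 233.8 kip.
Base metal (shear rupture): φR_n = 0.75 × 0.6 × 70 × 0.875 × 28 = 771.8 kip.
Governing: weld metal.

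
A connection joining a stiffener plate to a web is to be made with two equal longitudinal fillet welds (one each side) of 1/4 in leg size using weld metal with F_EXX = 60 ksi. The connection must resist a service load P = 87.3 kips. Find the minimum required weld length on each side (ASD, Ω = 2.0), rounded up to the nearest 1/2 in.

Throat t_e = 0.707 × 0.25 = 0.1767 in.
r_n/Ω = (0.6 × 60 × 0.1767) / 2.0 = 3.181 kip/in.
L_req = P / (r_n/Ω) = 87.3 / 3.181 = 27.44 in total.
Per side: 27.44 / 2 = 13.72 in.
Round up → use L = 14 in on each side.

L = 14 in on each side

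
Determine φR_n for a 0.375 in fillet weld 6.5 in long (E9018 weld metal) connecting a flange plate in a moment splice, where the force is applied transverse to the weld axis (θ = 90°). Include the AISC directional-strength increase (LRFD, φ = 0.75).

E90XX → F_EXX = 90 ksi.
t_e = 0.707 × 0.375 = 0.2651 in; A_we = 0.2651 × 6.5 = 1.723 in².
Directional factor: 1.0 + 0.5 sin^1.5(90°) = 1.5.
F_nw = 0.6 × 90 × 1.5 = 81 ksi.
φR_n = 0.75 × 81 × 1.723 = 104.7 kip.

φR_n ≈ 105 kip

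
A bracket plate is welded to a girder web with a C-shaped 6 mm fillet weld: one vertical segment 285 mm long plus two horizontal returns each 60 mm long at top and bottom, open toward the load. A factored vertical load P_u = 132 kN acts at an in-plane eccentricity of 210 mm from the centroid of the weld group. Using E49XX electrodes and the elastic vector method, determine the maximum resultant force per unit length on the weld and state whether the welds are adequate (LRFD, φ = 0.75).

E49XX → F_EXX = 490 MPa.
Total weld length L_w = 405 mm. Treat welds as unit-width lines.
Centroid: x̄ = 2×60×30 / 405 = 8.889 mm from the vertical weld.
Polar moment about centroid: J = I_x + I_y = [285³/12 + 2×60×142.5²] + [285×8.889² + 2(60³/12 + 60×21.11²)] = 4478000 mm³.
Direct shear f_v = P/L_w = 132×10³ / 405 = 325.9 N/mm (vertical).
Torsion M = P·e = 132×10³ × 210 = 27720000 N·mm.
Critical point at (x, y) = (51.11, 142.5) from centroid. f_tx = M·y/J = 882.1 N/mm; f_ty = M·x/J = 316.4 N/mm.
Resultant f_max = √[f_tx² + (f_v + f_ty)²] = √[882.1² + (325.9 + 316.4)²] = 1091 N/mm.
Capacity per unit length: φr_n = 0.75 × 0.6 × 490 × (0.707 × 6) = 935.4 N/mm.
1091 > 935.4 → NOT adequate.

f_max ≈ 1090 N/mm; NOT adequate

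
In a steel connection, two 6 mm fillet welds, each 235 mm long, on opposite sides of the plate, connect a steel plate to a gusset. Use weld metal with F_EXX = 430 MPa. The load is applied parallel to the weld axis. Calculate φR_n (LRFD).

Effective throat t_e = 0.707 × 6 = 4.242 mm.
Total length L = 470 mm; A_we = 4.242 × 470 = 1994 mm².
F_nw = 0.6 F_EXX = 0.6 × 430 = 258 MPa.
φR_n = 0.75 × 258 × 1994 × 10⁻³ = 385.8 kN.

φR_n ≈ 386 kN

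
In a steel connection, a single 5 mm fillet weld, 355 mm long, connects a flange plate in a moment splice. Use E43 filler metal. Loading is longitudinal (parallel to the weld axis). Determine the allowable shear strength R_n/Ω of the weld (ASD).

R_n/Ω ≈ 162 kN

E43XX → F_EXX = 430 MPa.
Effective throat t_e = 0.707 × 5 = 3.535 mm.
Total length L = 355 mm; A_we = 3.535 × 355 = 1255 mm².
F_nw = 0.6 F_EXX = 0.6 × 430 = 258 MPa.
R_n = 258 × 1255 × 10⁻³ = 323.8 kN; R_n/Ω = 323.8/2.0 = 161.9 kN.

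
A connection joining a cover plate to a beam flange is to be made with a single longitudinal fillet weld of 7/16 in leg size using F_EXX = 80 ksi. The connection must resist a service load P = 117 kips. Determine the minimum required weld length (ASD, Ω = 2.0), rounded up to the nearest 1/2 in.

Throat t_e = 0.707 × 0.4375 = 0.3093 in.
r_n/Ω = (0.6 × 80 × 0.3093) / 2.0 = 7.423 kip/in.
L_req = P / (r_n/Ω) = 117 / 7.423 = 15.76 in total.
Round up → use L = 16 in.

L = 16 in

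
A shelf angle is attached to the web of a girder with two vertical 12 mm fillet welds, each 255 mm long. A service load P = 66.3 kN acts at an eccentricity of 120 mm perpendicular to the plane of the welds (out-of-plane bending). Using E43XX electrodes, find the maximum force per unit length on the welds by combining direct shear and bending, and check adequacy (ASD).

f_max ≈ 389 N/mm; adequate

E43XX → F_EXX = 430 MPa.
L_w = 2 × 255 = 510 mm; section modulus (unit throat) S = 2 × L²/6 = 21680 mm².
Direct shear f_v = P/L_w = 66.3×10³/510 = 130 N/mm.
Moment M = P × e = 66.3×10³ × 120 = 7956000 N·mm; bending f_b = M/S = 367.1 N/mm.
f_max = √(f_v² + f_b²) = √(130² + 367.1²) = 389.4 N/mm.
r_n/Ω = (1/2.0) × 0.6 × 430 × (0.707 × 12) = 1094 N/mm → adequate.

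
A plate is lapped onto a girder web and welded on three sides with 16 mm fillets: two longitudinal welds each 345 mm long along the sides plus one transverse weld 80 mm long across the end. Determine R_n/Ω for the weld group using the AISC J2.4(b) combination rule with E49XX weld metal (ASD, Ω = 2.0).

E49XX → F_EXX = 490 MPa.
t_e = 0.707 × 16 = 11.31 mm.
R_nwl = 0.6 × 490 × 11.31 × 690 × 10⁻³ = 2295 kN (longitudinal, 2 welds).
R_nwt = 0.6 × 490 × 11.31 × 80 × 10⁻³ = 266.1 kN (transverse, base value).
(i) R_nwl + R_nwt = 2561 kN; (ii) 0.85 R_nwl + 1.5 R_nwt = 2350 kN.
R_n = max = 2561 kN [governs: (i)]; R_n/Ω = 1280 kN.

R_n/Ω ≈ 1280 kN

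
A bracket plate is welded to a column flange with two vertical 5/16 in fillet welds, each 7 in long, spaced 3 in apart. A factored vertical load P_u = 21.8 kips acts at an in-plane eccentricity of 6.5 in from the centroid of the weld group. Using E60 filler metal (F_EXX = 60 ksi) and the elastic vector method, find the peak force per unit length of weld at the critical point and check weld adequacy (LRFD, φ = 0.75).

Total weld length L_w = 14 in. Treat welds as unit-width lines.
Polar moment about centroid: J = 2[d³/12 + d(b/2)²] = 2[7³/12 + 7×1.5²] = 88.67 in³.
Direct shear f_v = P/L_w = 21.8 / 14 = 1.557 kip/in (vertical).
Torsion M = P·e = 21.8 × 6.5 = 141.7 kip·in.
Critical point at (x, y) = (1.5, 3.5) from centroid. f_tx = M·y/J = 5.593 kip/in; f_ty = M·x/J = 2.397 kip/in.
Resultant f_max = √[f_tx² + (f_v + f_ty)²] = √[5.593² + (1.557 + 2.397)²] = 6.85 kip/in.
Capacity per unit length: φr_n = 0.75 × 0.6 × 60 × (0.707 × 0.3125) = 5.965 kip/in.
6.85 > 5.965 → NOT adequate.

f_max ≈ 6.85 kip/in; NOT adequate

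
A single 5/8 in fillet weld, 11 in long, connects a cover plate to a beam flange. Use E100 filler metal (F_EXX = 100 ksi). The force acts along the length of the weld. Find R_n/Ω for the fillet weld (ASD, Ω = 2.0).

Effective throat t_e = 0.707 × 0.625 = 0.4419 in.
Total length L = 11 in; A_we = 0.4419 × 11 = 4.861 in².
F_nw = 0.6 F_EXX = 0.6 × 100 = 60 ksi.
R_n = 60 × 4.861 = 291.6 kips; R_n/Ω = 291.6/2.0 = 145.8 kips.

R_n/Ω ≈ 146 kips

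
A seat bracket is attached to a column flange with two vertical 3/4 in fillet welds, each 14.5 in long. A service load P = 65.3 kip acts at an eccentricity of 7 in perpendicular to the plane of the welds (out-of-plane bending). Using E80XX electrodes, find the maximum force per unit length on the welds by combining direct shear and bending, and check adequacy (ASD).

E80XX → F_EXX = 80 ksi.
L_w = 2 × 14.5 = 29 in; section modulus (unit throat) S = 2 × L²/6 = 70.08 in².
Direct shear f_v = P/L_w = 65.3/29 = 2.252 kip/in.
Moment M = P × e = 65.3 × 7 = 457.1 kip·in; bending f_b = M/S = 6.522 kip/in.
f_max = √(f_v² + f_b²) = √(2.252² + 6.522²) = 6.9 kip/in.
r_n/Ω = (1/2.0) × 0.6 × 80 × (0.707 × 0.75) = 12.73 kip/in → adequate.

f_max ≈ 6.9 kip/in; adequate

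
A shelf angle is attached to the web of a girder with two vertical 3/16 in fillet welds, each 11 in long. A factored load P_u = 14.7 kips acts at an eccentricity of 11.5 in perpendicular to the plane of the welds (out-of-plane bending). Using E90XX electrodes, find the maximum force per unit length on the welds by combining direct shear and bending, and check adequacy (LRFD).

E90XX → F_EXX = 90 ksi.
L_w = 2 × 11 = 22 in; section modulus (unit throat) S = 2 × L²/6 = 40.33 in².
Direct shear f_v = P/L_w = 14.7/22 = 0.6682 kip/in.
Moment M = P × e = 14.7 × 11.5 = 169.05 kip·in; bending f_b = M/S = 4.191 kip/in.
f_max = √(f_v² + f_b²) = √(0.6682² + 4.191²) = 4.244 kip/in.
φr_n = 0.75 × 0.6 × 90 × (0.707 × 0.1875) = 5.369 kip/in → adequate.

f_max ≈ 4.24 kip/in; adequate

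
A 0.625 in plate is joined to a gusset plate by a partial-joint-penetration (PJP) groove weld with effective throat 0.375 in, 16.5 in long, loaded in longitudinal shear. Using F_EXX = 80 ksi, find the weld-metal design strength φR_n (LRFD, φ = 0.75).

Effective throat (given) t_e = 0.375 in.
A_we = 0.375 × 16.5 = 6.188 in².
F_nw = 0.6 F_EXX = 48 ksi.
φR_n = 0.75 × 48 × 6.188 = 222.8 kips.

φR_n ≈ 223 kips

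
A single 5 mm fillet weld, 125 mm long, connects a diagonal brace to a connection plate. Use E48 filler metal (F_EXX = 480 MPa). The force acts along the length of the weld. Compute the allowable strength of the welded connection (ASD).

R_n/Ω ≈ 63.6 kN

Effective throat t_e = 0.707 × 5 = 3.535 mm.
Total length L = 125 mm; A_we = 3.535 × 125 = 441.9 mm².
F_nw = 0.6 F_EXX = 0.6 × 480 = 288 MPa.
R_n = 288 × 441.9 × 10⁻³ = 127.3 kN; R_n/Ω = 127.3/2.0 = 63.63 kN.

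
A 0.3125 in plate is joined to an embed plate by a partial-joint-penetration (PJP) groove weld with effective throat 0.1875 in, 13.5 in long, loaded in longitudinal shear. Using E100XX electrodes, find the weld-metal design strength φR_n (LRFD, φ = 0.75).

E100XX → F_EXX = 100 ksi.
Effective throat (given) t_e = 0.1875 in.
A_we = 0.1875 × 13.5 = 2.531 in².
F_nw = 0.6 F_EXX = 60 ksi.
φR_n = 0.75 × 60 × 2.531 = 113.9 kips.

φR_n ≈ 114 kips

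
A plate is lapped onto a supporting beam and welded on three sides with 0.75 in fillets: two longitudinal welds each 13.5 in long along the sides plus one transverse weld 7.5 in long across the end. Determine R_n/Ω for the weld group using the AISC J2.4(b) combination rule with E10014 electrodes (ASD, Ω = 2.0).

E100XX → F_EXX = 100 ksi.
t_e = 0.707 × 0.75 = 0.5302 in.
R_nwl = 0.6 × 100 × 0.5302 × 27 = 859 kip (longitudinal, 2 welds).
R_nwt = 0.6 × 100 × 0.5302 × 7.5 = 238.6 kip (transverse, base value).
(i) R_nwl + R_nwt = 1098 kip; (ii) 0.85 R_nwl + 1.5 R_nwt = 1088 kip.
R_n = max = 1098 kip [governs: (i)]; R_n/Ω = 548.8 kip.

R_n/Ω ≈ 549 kip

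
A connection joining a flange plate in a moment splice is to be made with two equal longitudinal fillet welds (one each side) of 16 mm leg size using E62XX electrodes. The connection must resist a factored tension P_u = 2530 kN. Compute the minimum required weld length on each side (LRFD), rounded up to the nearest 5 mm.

E62XX → F_EXX = 620 MPa.
Throat t_e = 0.707 × 16 = 11.31 mm.
φr_n = 0.75 × 0.6 × 620 × 11.31 × 10⁻³ = 3.156 kN/mm.
L_req = P_u / φr_n = 2530 / 3.156 = 801.6 mm total.
Per side: 801.6 / 2 = 400.8 mm.
Round up → use L = 405 mm on each side.

L = 405 mm on each side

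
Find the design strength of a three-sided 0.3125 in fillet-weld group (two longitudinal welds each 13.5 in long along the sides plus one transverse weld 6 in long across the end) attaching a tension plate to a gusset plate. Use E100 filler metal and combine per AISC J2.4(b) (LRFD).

E100XX → F_EXX = 100 ksi.
t_e = 0.707 × 0.3125 = 0.2209 in.
R_nwl = 0.6 × 100 × 0.2209 × 27 = 357.9 kips (longitudinal, 2 welds).
R_nwt = 0.6 × 100 × 0.2209 × 6 = 79.54 kips (transverse, base value).
(i) R_nwl + R_nwt = 437.5 kips; (ii) 0.85 R_nwl + 1.5 R_nwt = 423.5 kips.
R_n = max = 437.5 kips [governs: (i)]; φR_n = 328.1 kips.

φR_n ≈ 328 kips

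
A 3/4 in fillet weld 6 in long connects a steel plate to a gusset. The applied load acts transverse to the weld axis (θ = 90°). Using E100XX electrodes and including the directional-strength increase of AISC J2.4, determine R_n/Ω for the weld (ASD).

R_n/Ω ≈ 143 kips

E100XX → F_EXX = 100 ksi.
t_e = 0.707 × 0.75 = 0.5302 in; A_we = 0.5302 × 6 = 3.181 in².
Directional factor: 1.0 + 0.5 sin^1.5(90°) = 1.5.
F_nw = 0.6 × 100 × 1.5 = 90 ksi.
R_n/Ω = (90 × 3.181) / 2.0 = 143.2 kips.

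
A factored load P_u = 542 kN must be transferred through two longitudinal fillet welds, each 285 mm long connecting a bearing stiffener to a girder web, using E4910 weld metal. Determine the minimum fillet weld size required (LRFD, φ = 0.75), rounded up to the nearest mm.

w = 7 mm

E49XX → F_EXX = 490 MPa.
Total weld length L = 570 mm.
Required throat t_e = P_u / (φ × 0.6 F_EXX × L) = 542 / (0.75 × 0.6 × 490 × 570 × 10⁻³) = 4.312 mm.
Required leg w = t_e / 0.707 = 6.1 mm → use 7 mm.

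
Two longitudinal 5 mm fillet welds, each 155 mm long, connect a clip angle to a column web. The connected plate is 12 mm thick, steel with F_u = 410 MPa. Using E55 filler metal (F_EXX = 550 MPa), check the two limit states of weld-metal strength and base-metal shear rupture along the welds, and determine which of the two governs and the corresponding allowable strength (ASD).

R_n/Ω ≈ 181 kN (weld metal governs)

t_e = 0.707 × 5 = 3.535 mm; L = 310 mm.
Weld metal: R_n/Ω = (1/2.0) × 0.6 × 550 × 3.535 × 310 × 10⁻³ = 180.8 kN.
Base metal (shear rupture): R_n/Ω = (1/2.0) × 0.6 × 410 × 12 × 310 × 10⁻³ = 457.6 kN.
Governing: weld metal.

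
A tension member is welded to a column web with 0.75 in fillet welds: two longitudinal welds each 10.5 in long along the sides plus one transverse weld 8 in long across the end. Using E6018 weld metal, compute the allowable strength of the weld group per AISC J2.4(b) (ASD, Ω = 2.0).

R_n/Ω ≈ 285 kips

E60XX → F_EXX = 60 ksi.
t_e = 0.707 × 0.75 = 0.5302 in.
R_nwl = 0.6 × 60 × 0.5302 × 21 = 400.9 kips (longitudinal, 2 welds).
R_nwt = 0.6 × 60 × 0.5302 × 8 = 152.7 kips (transverse, base value).
(i) R_nwl + R_nwt = 553.6 kips; (ii) 0.85 R_nwl + 1.5 R_nwt = 569.8 kips.
R_n = max = 569.8 kips [governs: (ii)]; R_n/Ω = 284.9 kips.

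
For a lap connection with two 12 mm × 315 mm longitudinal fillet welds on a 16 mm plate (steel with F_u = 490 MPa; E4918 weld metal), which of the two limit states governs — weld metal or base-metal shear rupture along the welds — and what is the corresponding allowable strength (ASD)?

R_n/Ω ≈ 786 kN (weld metal governs)

E49XX → F_EXX = 490 MPa.
t_e = 0.707 × 12 = 8.484 mm; L = 630 mm.
Weld metal: R_n/Ω = (1/2.0) × 0.6 × 490 × 8.484 × 630 × 10⁻³ = 785.7 kN.
Base metal (shear rupture): R_n/Ω = (1/2.0) × 0.6 × 490 × 16 × 630 × 10⁻³ = 1482 kN.
Governing: weld metal.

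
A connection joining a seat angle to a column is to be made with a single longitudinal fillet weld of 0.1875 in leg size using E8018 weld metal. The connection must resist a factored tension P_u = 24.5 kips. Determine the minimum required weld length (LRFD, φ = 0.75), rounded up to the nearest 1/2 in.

E80XX → F_EXX = 80 ksi.
Throat t_e = 0.707 × 0.1875 = 0.1326 in.
φr_n = 0.75 × 0.6 × 80 × 0.1326 = 4.772 kips/in.
L_req = P_u / φr_n = 24.5 / 4.772 = 5.134 in total.
Round up → use L = 5.5 in.

L = 5.5 in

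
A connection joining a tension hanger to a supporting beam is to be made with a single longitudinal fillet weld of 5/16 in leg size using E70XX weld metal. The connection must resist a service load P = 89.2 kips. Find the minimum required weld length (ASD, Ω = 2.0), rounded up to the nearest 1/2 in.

E70XX → F_EXX = 70 ksi.
Throat t_e = 0.707 × 0.3125 = 0.2209 in.
r_n/Ω = (0.6 × 70 × 0.2209) / 2.0 = 4.64 kip/in.
L_req = P / (r_n/Ω) = 89.2 / 4.64 = 19.23 in total.
Round up → use L = 19.5 in.

L = 19.5 in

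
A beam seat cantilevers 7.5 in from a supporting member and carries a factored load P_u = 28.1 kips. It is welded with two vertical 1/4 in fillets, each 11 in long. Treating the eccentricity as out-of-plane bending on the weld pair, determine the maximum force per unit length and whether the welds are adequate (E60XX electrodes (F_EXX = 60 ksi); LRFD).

f_max ≈ 5.38 kip/in; NOT adequate

L_w = 2 × 11 = 22 in; section modulus (unit throat) S = 2 × L²/6 = 40.33 in².
Direct shear f_v = P/L_w = 28.1/22 = 1.277 kip/in.
Moment M = P × e = 28.1 × 7.5 = 210.75 kip·in; bending f_b = M/S = 5.225 kip/in.
f_max = √(f_v² + f_b²) = √(1.277² + 5.225²) = 5.379 kip/in.
φr_n = 0.75 × 0.6 × 60 × (0.707 × 0.25) = 4.772 kip/in → NOT adequate.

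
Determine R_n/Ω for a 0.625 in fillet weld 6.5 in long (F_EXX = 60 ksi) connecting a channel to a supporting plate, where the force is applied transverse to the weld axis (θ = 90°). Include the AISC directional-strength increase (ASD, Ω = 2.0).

R_n/Ω ≈ 77.5 kip

t_e = 0.707 × 0.625 = 0.4419 in; A_we = 0.4419 × 6.5 = 2.872 in².
Directional factor: 1.0 + 0.5 sin^1.5(90°) = 1.5.
F_nw = 0.6 × 60 × 1.5 = 54 ksi.
R_n/Ω = (54 × 2.872) / 2.0 = 77.55 kip.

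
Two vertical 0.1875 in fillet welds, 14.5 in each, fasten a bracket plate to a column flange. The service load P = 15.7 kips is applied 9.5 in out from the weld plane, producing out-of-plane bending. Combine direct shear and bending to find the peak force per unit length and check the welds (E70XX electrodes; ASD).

f_max ≈ 2.2 kip/in; adequate

E70XX → F_EXX = 70 ksi.
L_w = 2 × 14.5 = 29 in; section modulus (unit throat) S = 2 × L²/6 = 70.08 in².
Direct shear f_v = P/L_w = 15.7/29 = 0.5414 kip/in.
Moment M = P × e = 15.7 × 9.5 = 149.15 kip·in; bending f_b = M/S = 2.128 kip/in.
f_max = √(f_v² + f_b²) = √(0.5414² + 2.128²) = 2.196 kip/in.
r_n/Ω = (1/2.0) × 0.6 × 70 × (0.707 × 0.1875) = 2.784 kip/in → adequate.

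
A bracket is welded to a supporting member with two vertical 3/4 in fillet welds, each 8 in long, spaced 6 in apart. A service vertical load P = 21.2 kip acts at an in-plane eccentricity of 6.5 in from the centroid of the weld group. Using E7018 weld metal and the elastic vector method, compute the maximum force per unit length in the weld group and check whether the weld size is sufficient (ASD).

f_max ≈ 3.94 kip/in; adequate

E70XX → F_EXX = 70 ksi.
Total weld length L_w = 16 in. Treat welds as unit-width lines.
Polar moment about centroid: J = 2[d³/12 + d(b/2)²] = 2[8³/12 + 8×3²] = 229.3 in³.
Direct shear f_v = P/L_w = 21.2 / 16 = 1.325 kip/in (vertical).
Torsion M = P·e = 21.2 × 6.5 = 137.8 kip·in.
Critical point at (x, y) = (3, 4) from centroid. f_tx = M·y/J = 2.403 kip/in; f_ty = M·x/J = 1.803 kip/in.
Resultant f_max = √[f_tx² + (f_v + f_ty)²] = √[2.403² + (1.325 + 1.803)²] = 3.944 kip/in.
Capacity per unit length: r_n/Ω = (1/2.0) × 0.6 × 70 × (0.707 × 0.75) = 11.14 kip/in.
3.944 ≤ 11.14 → adequate.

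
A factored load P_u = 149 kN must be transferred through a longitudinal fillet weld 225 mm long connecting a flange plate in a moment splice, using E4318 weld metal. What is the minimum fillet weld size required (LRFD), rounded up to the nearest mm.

w = 5 mm

E43XX → F_EXX = 430 MPa.
Total weld length L = 225 mm.
Required throat t_e = P_u / (φ × 0.6 F_EXX × L) = 149 / (0.75 × 0.6 × 430 × 225 × 10⁻³) = 3.422 mm.
Required leg w = t_e / 0.707 = 4.841 mm → use 5 mm.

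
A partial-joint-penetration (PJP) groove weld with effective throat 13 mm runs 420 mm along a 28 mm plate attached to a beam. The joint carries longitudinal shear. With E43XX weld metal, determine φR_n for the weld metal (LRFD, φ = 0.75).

E43XX → F_EXX = 430 MPa.
Effective throat (given) t_e = 13 mm.
A_we = 13 × 420 = 5460 mm².
F_nw = 0.6 F_EXX = 258 MPa.
φR_n = 0.75 × 258 × 5460 × 10⁻³ = 1057 kN.

φR_n ≈ 1060 kN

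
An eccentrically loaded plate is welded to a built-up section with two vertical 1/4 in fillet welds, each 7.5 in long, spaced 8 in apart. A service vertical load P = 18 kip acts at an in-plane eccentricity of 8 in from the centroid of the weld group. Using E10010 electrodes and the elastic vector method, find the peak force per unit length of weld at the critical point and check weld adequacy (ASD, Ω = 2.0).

E100XX → F_EXX = 100 ksi.
Total weld length L_w = 15 in. Treat welds as unit-width lines.
Polar moment about centroid: J = 2[d³/12 + d(b/2)²] = 2[7.5³/12 + 7.5×4²] = 310.3 in³.
Direct shear f_v = P/L_w = 18 / 15 = 1.2 kip/in (vertical).
Torsion M = P·e = 18 × 8 = 144 kip·in.
Critical point at (x, y) = (4, 3.75) from centroid. f_tx = M·y/J = 1.74 kip/in; f_ty = M·x/J = 1.856 kip/in.
Resultant f_max = √[f_tx² + (f_v + f_ty)²] = √[1.74² + (1.2 + 1.856)²] = 3.517 kip/in.
Capacity per unit length: r_n/Ω = (1/2.0) × 0.6 × 100 × (0.707 × 0.25) = 5.302 kip/in.
3.517 ≤ 5.302 → adequate.

f_max ≈ 3.52 kip/in; adequate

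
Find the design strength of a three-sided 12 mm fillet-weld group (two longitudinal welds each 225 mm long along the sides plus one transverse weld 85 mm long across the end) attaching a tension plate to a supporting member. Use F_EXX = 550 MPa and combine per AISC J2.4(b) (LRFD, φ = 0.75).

φR_n ≈ 1120 kN

t_e = 0.707 × 12 = 8.484 mm.
R_nwl = 0.6 × 550 × 8.484 × 450 × 10⁻³ = 1260 kN (longitudinal, 2 welds).
R_nwt = 0.6 × 550 × 8.484 × 85 × 10⁻³ = 238 kN (transverse, base value).
(i) R_nwl + R_nwt = 1498 kN; (ii) 0.85 R_nwl + 1.5 R_nwt = 1428 kN.
R_n = max = 1498 kN [governs: (i)]; φR_n = 1123 kN.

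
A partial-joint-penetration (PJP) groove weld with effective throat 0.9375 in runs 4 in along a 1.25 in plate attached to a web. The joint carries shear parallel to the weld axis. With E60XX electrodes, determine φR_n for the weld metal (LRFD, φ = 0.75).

E60XX → F_EXX = 60 ksi.
Effective throat (given) t_e = 0.9375 in.
A_we = 0.9375 × 4 = 3.75 in².
F_nw = 0.6 F_EXX = 36 ksi.
φR_n = 0.75 × 36 × 3.75 = 101.2 kip.

φR_n ≈ 101 kip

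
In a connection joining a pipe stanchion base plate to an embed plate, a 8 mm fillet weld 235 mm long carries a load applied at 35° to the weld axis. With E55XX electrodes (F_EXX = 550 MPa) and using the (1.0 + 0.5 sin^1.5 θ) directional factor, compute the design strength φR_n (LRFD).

t_e = 0.707 × 8 = 5.656 mm; A_we = 5.656 × 235 = 1329 mm².
Directional factor: 1.0 + 0.5 sin^1.5(35°) = 1.217.
F_nw = 0.6 × 550 × 1.217 = 401.7 MPa.
φR_n = 0.75 × 401.7 × 1329 × 10⁻³ = 400.4 kN.

φR_n ≈ 400 kN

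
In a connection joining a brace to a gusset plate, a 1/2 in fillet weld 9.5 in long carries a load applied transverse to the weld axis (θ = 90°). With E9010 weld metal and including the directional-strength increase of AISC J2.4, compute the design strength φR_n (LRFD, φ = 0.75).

E90XX → F_EXX = 90 ksi.
t_e = 0.707 × 0.5 = 0.3535 in; A_we = 0.3535 × 9.5 = 3.358 in².
Directional factor: 1.0 + 0.5 sin^1.5(90°) = 1.5.
F_nw = 0.6 × 90 × 1.5 = 81 ksi.
φR_n = 0.75 × 81 × 3.358 = 204 kip.

φR_n ≈ 204 kip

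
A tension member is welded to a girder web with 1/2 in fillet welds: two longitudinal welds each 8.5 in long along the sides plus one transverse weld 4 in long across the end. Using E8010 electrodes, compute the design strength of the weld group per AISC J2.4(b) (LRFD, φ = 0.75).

φR_n ≈ 267 kips

E80XX → F_EXX = 80 ksi.
t_e = 0.707 × 0.5 = 0.3535 in.
R_nwl = 0.6 × 80 × 0.3535 × 17 = 288.5 kips (longitudinal, 2 welds).
R_nwt = 0.6 × 80 × 0.3535 × 4 = 67.87 kips (transverse, base value).
(i) R_nwl + R_nwt = 356.3 kips; (ii) 0.85 R_nwl + 1.5 R_nwt = 347 kips.
R_n = max = 356.3 kips [governs: (i)]; φR_n = 267.2 kips.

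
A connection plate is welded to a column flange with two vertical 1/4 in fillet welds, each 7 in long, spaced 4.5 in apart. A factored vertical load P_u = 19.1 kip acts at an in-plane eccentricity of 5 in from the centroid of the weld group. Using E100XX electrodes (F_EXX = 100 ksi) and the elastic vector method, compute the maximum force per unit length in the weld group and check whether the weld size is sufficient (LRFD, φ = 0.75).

f_max ≈ 4.01 kip/in; adequate

Total weld length L_w = 14 in. Treat welds as unit-width lines.
Polar moment about centroid: J = 2[d³/12 + d(b/2)²] = 2[7³/12 + 7×2.25²] = 128 in³.
Direct shear f_v = P/L_w = 19.1 / 14 = 1.364 kip/in (vertical).
Torsion M = P·e = 19.1 × 5 = 95.5 kip·in.
Critical point at (x, y) = (2.25, 3.5) from centroid. f_tx = M·y/J = 2.61 kip/in; f_ty = M·x/J = 1.678 kip/in.
Resultant f_max = √[f_tx² + (f_v + f_ty)²] = √[2.61² + (1.364 + 1.678)²] = 4.009 kip/in.
Capacity per unit length: φr_n = 0.75 × 0.6 × 100 × (0.707 × 0.25) = 7.954 kip/in.
4.009 ≤ 7.954 → adequate.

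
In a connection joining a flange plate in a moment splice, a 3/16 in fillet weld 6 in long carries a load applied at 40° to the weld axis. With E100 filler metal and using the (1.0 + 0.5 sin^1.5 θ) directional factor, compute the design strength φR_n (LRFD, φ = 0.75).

φR_n ≈ 45 kips

E100XX → F_EXX = 100 ksi.
t_e = 0.707 × 0.1875 = 0.1326 in; A_we = 0.1326 × 6 = 0.7954 in².
Directional factor: 1.0 + 0.5 sin^1.5(40°) = 1.258.
F_nw = 0.6 × 100 × 1.258 = 75.46 ksi.
φR_n = 0.75 × 75.46 × 0.7954 = 45.01 kips.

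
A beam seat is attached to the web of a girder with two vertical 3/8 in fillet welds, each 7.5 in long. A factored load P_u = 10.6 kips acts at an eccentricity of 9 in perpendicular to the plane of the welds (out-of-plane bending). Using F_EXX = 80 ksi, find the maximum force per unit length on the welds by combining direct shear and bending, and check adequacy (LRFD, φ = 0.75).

f_max ≈ 5.14 kip/in; adequate

L_w = 2 × 7.5 = 15 in; section modulus (unit throat) S = 2 × L²/6 = 18.75 in².
Direct shear f_v = P/L_w = 10.6/15 = 0.7067 kip/in.
Moment M = P × e = 10.6 × 9 = 95.4 kip·in; bending f_b = M/S = 5.088 kip/in.
f_max = √(f_v² + f_b²) = √(0.7067² + 5.088²) = 5.137 kip/in.
φr_n = 0.75 × 0.6 × 80 × (0.707 × 0.375) = 9.544 kip/in → adequate.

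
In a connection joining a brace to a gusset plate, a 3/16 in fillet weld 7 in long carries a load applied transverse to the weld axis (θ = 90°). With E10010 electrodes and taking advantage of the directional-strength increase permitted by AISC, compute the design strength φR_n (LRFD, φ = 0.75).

E100XX → F_EXX = 100 ksi.
t_e = 0.707 × 0.1875 = 0.1326 in; A_we = 0.1326 × 7 = 0.9279 in².
Directional factor: 1.0 + 0.5 sin^1.5(90°) = 1.5.
F_nw = 0.6 × 100 × 1.5 = 90 ksi.
φR_n = 0.75 × 90 × 0.9279 = 62.64 kips.

φR_n ≈ 62.6 kips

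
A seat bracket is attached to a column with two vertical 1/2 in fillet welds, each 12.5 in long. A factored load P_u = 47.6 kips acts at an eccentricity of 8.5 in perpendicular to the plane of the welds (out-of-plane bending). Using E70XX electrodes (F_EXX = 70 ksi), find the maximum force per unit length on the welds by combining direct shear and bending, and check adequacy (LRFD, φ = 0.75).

f_max ≈ 8 kip/in; adequate

L_w = 2 × 12.5 = 25 in; section modulus (unit throat) S = 2 × L²/6 = 52.08 in².
Direct shear f_v = P/L_w = 47.6/25 = 1.904 kip/in.
Moment M = P × e = 47.6 × 8.5 = 404.6 kip·in; bending f_b = M/S = 7.768 kip/in.
f_max = √(f_v² + f_b²) = √(1.904² + 7.768²) = 7.998 kip/in.
φr_n = 0.75 × 0.6 × 70 × (0.707 × 0.5) = 11.14 kip/in → adequate.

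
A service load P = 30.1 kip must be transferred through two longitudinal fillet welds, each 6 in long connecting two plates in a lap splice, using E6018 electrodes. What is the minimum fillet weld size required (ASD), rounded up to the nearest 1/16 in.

E60XX → F_EXX = 60 ksi.
Total weld length L = 12 in.
Required throat t_e = P × Ω / (0.6 F_EXX × L) = 30.1 × 2.0 / (0.6 × 60 × 12) = 0.1394 in.
Required leg w = t_e / 0.707 = 0.1971 in → use 1/4 in.

w = 1/4 in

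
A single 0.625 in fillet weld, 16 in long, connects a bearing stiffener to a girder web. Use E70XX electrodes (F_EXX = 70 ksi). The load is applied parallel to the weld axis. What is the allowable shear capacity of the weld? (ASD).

R_n/Ω ≈ 148 kip

Effective throat t_e = 0.707 × 0.625 = 0.4419 in.
Total length L = 16 in; A_we = 0.4419 × 16 = 7.07 in².
F_nw = 0.6 F_EXX = 0.6 × 70 = 42 ksi.
R_n = 42 × 7.07 = 296.9 kip; R_n/Ω = 296.9/2.0 = 148.5 kip.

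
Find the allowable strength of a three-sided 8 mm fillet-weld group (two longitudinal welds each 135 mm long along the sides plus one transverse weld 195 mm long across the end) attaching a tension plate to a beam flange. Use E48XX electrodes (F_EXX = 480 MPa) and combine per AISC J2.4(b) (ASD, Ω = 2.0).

R_n/Ω ≈ 425 kN

t_e = 0.707 × 8 = 5.656 mm.
R_nwl = 0.6 × 480 × 5.656 × 270 × 10⁻³ = 439.8 kN (longitudinal, 2 welds).
R_nwt = 0.6 × 480 × 5.656 × 195 × 10⁻³ = 317.6 kN (transverse, base value).
(i) R_nwl + R_nwt = 757.5 kN; (ii) 0.85 R_nwl + 1.5 R_nwt = 850.3 kN.
R_n = max = 850.3 kN [governs: (ii)]; R_n/Ω = 425.2 kN.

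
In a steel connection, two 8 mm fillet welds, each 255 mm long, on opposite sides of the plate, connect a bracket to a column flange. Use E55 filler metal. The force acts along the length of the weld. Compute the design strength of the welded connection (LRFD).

E55XX → F_EXX = 550 MPa.
Effective throat t_e = 0.707 × 8 = 5.656 mm.
Total length L = 510 mm; A_we = 5.656 × 510 = 2885 mm².
F_nw = 0.6 F_EXX = 0.6 × 550 = 330 MPa.
φR_n = 0.75 × 330 × 2885 × 10⁻³ = 713.9 kN.

φR_n ≈ 714 kN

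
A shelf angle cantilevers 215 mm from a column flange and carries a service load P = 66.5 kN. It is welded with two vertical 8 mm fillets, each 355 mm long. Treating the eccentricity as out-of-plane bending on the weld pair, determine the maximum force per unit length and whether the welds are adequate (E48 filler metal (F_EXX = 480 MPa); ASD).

f_max ≈ 353 N/mm; adequate

L_w = 2 × 355 = 710 mm; section modulus (unit throat) S = 2 × L²/6 = 42010 mm².
Direct shear f_v = P/L_w = 66.5×10³/710 = 93.66 N/mm.
Moment M = P × e = 66.5×10³ × 215 = 14298000 N·mm; bending f_b = M/S = 340.3 N/mm.
f_max = √(f_v² + f_b²) = √(93.66² + 340.3²) = 353 N/mm.
r_n/Ω = (1/2.0) × 0.6 × 480 × (0.707 × 8) = 814.5 N/mm → adequate.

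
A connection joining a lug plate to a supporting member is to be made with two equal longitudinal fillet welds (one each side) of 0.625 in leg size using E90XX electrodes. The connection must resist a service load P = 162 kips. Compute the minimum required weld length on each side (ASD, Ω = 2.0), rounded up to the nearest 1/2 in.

E90XX → F_EXX = 90 ksi.
Throat t_e = 0.707 × 0.625 = 0.4419 in.
r_n/Ω = (0.6 × 90 × 0.4419) / 2.0 = 11.93 kip/in.
L_req = P / (r_n/Ω) = 162 / 11.93 = 13.58 in total.
Per side: 13.58 / 2 = 6.789 in.
Round up → use L = 7 in on each side.

L = 7 in on each side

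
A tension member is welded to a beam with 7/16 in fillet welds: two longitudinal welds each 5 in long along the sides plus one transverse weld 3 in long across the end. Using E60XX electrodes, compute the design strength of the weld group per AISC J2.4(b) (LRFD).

E60XX → F_EXX = 60 ksi.
t_e = 0.707 × 0.4375 = 0.3093 in.
R_nwl = 0.6 × 60 × 0.3093 × 10 = 111.4 kip (longitudinal, 2 welds).
R_nwt = 0.6 × 60 × 0.3093 × 3 = 33.41 kip (transverse, base value).
(i) R_nwl + R_nwt = 144.8 kip; (ii) 0.85 R_nwl + 1.5 R_nwt = 144.8 kip.
R_n = max = 144.8 kip [governs: (ii)]; φR_n = 108.6 kip.

φR_n ≈ 109 kip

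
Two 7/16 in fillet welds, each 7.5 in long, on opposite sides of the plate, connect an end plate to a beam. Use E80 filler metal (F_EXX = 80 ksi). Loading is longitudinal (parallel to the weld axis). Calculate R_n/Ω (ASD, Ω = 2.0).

R_n/Ω ≈ 111 kips

Effective throat t_e = 0.707 × 0.4375 = 0.3093 in.
Total length L = 15 in; A_we = 0.3093 × 15 = 4.64 in².
F_nw = 0.6 F_EXX = 0.6 × 80 = 48 ksi.
R_n = 48 × 4.64 = 222.7 kips; R_n/Ω = 222.7/2.0 = 111.4 kips.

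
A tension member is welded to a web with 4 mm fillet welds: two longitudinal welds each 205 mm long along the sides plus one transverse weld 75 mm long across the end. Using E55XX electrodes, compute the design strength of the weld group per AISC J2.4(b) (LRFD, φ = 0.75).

E55XX → F_EXX = 550 MPa.
t_e = 0.707 × 4 = 2.828 mm.
R_nwl = 0.6 × 550 × 2.828 × 410 × 10⁻³ = 382.6 kN (longitudinal, 2 welds).
R_nwt = 0.6 × 550 × 2.828 × 75 × 10⁻³ = 69.99 kN (transverse, base value).
(i) R_nwl + R_nwt = 452.6 kN; (ii) 0.85 R_nwl + 1.5 R_nwt = 430.2 kN.
R_n = max = 452.6 kN [governs: (i)]; φR_n = 339.5 kN.

φR_n ≈ 339 kN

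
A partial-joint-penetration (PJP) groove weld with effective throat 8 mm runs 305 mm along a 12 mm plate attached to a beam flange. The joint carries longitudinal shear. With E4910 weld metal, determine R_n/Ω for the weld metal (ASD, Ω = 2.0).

R_n/Ω ≈ 359 kN

E49XX → F_EXX = 490 MPa.
Effective throat (given) t_e = 8 mm.
A_we = 8 × 305 = 2440 mm².
F_nw = 0.6 F_EXX = 294 MPa.
R_n/Ω = (294 × 2440) / 2.0 × 10⁻³ = 358.7 kN.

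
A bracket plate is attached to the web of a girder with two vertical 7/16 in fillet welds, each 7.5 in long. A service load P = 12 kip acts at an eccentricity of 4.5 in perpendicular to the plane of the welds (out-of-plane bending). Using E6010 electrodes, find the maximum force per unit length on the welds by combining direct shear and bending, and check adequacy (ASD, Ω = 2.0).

E60XX → F_EXX = 60 ksi.
L_w = 2 × 7.5 = 15 in; section modulus (unit throat) S = 2 × L²/6 = 18.75 in².
Direct shear f_v = P/L_w = 12/15 = 0.8 kip/in.
Moment M = P × e = 12 × 4.5 = 54 kip·in; bending f_b = M/S = 2.88 kip/in.
f_max = √(f_v² + f_b²) = √(0.8² + 2.88²) = 2.989 kip/in.
r_n/Ω = (1/2.0) × 0.6 × 60 × (0.707 × 0.4375) = 5.568 kip/in → adequate.

f_max ≈ 2.99 kip/in; adequate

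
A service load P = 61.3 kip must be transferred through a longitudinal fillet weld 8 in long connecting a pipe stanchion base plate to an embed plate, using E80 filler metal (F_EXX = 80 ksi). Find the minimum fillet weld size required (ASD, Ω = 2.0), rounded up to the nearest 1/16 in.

w = 1/2 in

Total weld length L = 8 in.
Required throat t_e = P × Ω / (0.6 F_EXX × L) = 61.3 × 2.0 / (0.6 × 80 × 8) = 0.3193 in.
Required leg w = t_e / 0.707 = 0.4516 in → use 1/2 in.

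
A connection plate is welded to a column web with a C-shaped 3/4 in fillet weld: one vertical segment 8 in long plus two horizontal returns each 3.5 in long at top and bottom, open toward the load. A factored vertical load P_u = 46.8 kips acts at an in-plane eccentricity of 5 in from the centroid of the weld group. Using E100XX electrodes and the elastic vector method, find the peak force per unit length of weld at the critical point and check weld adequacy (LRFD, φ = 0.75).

E100XX → F_EXX = 100 ksi.
Total weld length L_w = 15 in. Treat welds as unit-width lines.
Centroid: x̄ = 2×3.5×1.75 / 15 = 0.8167 in from the vertical weld.
Polar moment about centroid: J = I_x + I_y = [8³/12 + 2×3.5×4²] + [8×0.8167² + 2(3.5³/12 + 3.5×0.9333²)] = 173.2 in³.
Direct shear f_v = P/L_w = 46.8 / 15 = 3.12 kip/in (vertical).
Torsion M = P·e = 46.8 × 5 = 234 kip·in.
Critical point at (x, y) = (2.683, 4) from centroid. f_tx = M·y/J = 5.403 kip/in; f_ty = M·x/J = 3.624 kip/in.
Resultant f_max = √[f_tx² + (f_v + f_ty)²] = √[5.403² + (3.12 + 3.624)²] = 8.641 kip/in.
Capacity per unit length: φr_n = 0.75 × 0.6 × 100 × (0.707 × 0.75) = 23.86 kip/in.
8.641 ≤ 23.86 → adequate.

f_max ≈ 8.64 kip/in; adequate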